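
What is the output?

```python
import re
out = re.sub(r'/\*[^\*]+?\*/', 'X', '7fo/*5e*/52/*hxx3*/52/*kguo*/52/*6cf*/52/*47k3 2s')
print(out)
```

Matches: at [3:9] → '/*5e*/'; at [11:19] → '/*hxx3*/'; at [21:29] → '/*kguo*/'; at [31:38] → '/*6cf*/'.
Each match is replaced by 'X'.

7foX52X52X52X52/*47k3 2s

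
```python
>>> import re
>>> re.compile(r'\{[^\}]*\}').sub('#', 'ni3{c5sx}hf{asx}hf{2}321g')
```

Matches: at [3:9] → '{c5sx}'; at [11:16] → '{asx}'; at [18:21] → '{2}'.
Every occurrence is swapped for '#'.

'ni3#hf#hf#321g'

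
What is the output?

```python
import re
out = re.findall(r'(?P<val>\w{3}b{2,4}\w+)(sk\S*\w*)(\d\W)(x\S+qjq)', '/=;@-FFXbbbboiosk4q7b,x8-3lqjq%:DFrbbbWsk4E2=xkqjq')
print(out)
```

Pattern: exactly 3 of a word character, then 2 to 4 of a literal 'b', then one or more of a word character (captured as 'val'); then the literal 'sk', then zero or more of a non-whitespace character, then zero or more of a word character (captured); then a digit, then a non-word character (captured); then a literal 'x', then one or more of a non-whitespace character, then the literal 'qjq' (captured).
Matches: at [5:50] match 'FFXbbbboiosk4q7b,x8-3lqjq%:DFrbbbWsk4E2=xkqjq', groups = ('FFXbbbboio', 'sk4q7b,x8-3lqjq%:DFrbbbWsk4E', '2=', 'xkqjq').
`findall` packs the 4 group values into a tuple for every match.

[('FFXbbbboio', 'sk4q7b,x8-3lqjq%:DFrbbbWsk4E', '2=', 'xkqjq')]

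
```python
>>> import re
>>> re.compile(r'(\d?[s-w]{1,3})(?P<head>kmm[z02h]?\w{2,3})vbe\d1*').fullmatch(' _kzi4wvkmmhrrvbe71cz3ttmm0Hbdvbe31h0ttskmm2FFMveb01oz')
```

None

This matches optionally a digit, then 1 to 3 of a character in [s-w] (captured); then the literal 'kmm', then optionally one of [z02h], then 2 to 3 of a word character (captured as 'head'); then the literal 'vbe', then a digit, then zero or more of a literal '1'.
`re.fullmatch` is like wrapping the pattern in `^…$` (in single-line mode).
Here there's no way to consume every character, so the call returns None.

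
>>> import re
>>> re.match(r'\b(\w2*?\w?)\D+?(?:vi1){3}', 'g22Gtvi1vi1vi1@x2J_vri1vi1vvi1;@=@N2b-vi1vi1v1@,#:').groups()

The match spans [0:14] → 'g22Gtvi1vi1vi1'.
Captured: group 1 = 'g22'.

('g22',)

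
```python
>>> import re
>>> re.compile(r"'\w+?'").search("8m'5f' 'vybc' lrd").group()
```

"'5f'"

`search` walks the string left to right and returns the first match it finds.
The match spans [2:6] → "'5f'".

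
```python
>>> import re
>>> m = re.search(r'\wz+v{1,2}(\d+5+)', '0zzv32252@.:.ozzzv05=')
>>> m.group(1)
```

This matches a word character, then one or more of a literal 'z', then 1 to 2 of a literal 'v'; then one or more of a digit, then one or more of a literal '5' (captured).
Unlike `match`, `search` isn't anchored — it looks for the pattern anywhere in the string.
The match spans [0:8] → '0zzv3225'.
Captured: group 1 = '3225'.

'3225'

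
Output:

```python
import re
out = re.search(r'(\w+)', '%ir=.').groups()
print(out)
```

('ir',)

This matches one or more of a word character (captured).
`re.search` scans for the first position where the pattern succeeds.
The match spans [1:3] → 'ir'.
Captured: group 1 = 'ir'.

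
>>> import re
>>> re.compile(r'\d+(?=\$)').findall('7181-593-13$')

['13']

The lookaround is zero-width — it requires the adjacent text to match without consuming it, so the asserted text isn't part of the match.
Walking the string: at [9:11] → '13'.
Since nothing is captured, `findall` lists the 1 matched substring directly.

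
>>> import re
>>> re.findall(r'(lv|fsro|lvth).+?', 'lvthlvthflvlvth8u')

['lv', 'lv', 'lv']

`|` is ordered: at each position the engine commits to the first alternative that works.
With a single group, `findall` returns only what that group captured — 3 items.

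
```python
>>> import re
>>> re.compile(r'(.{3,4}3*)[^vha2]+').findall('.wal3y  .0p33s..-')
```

The pattern matches 3 to 4 of any character, then zero or more of a literal '3' (captured); then one or more of any character except [vha2].
Scanning left to right: at [0:17] match '.wal3y  .0p33s..-', group 1 = '.wal3'.
With a single group, `findall` returns only what that group captured — 1 item.

['.wal3']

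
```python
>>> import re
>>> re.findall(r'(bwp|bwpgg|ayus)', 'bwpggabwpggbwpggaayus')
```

['bwp', 'bwp', 'bwp', 'ayus']

Alternation isn't longest-match — the leftmost alternative that fits at this position is chosen.
Scanning left to right: at [0:3] match 'bwp', group 1 = 'bwp'; at [6:9] match 'bwp', group 1 = 'bwp'; at [11:14] match 'bwp', group 1 = 'bwp'; at [17:21] match 'ayus', group 1 = 'ayus'.
One capturing group, so `findall` returns just the captured substring from each match — 4 in all.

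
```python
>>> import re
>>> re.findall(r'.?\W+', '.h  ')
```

`findall` yields the raw match text (2 of them) because the pattern has no groups.

['.', 'h  ']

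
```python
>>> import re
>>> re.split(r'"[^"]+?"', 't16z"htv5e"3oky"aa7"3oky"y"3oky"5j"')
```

Matches to split on: at [4:11] → '"htv5e"'; at [15:20] → '"aa7"'; at [24:27] → '"y"'; at [31:35] → '"5j"'.
Each match becomes a cut point; 5 segments remain.

['t16z', '3oky', '3oky', '3oky', '']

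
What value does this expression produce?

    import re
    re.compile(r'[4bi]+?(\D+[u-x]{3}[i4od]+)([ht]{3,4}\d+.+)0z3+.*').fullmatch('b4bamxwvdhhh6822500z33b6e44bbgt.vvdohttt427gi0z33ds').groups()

('bamxwvd', 'hhh6822500z33b6e44bbgt.vvdohttt427gi')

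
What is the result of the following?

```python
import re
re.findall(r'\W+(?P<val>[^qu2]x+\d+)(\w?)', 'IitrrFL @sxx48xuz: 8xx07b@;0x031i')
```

[('sxx48', 'x'), ('8xx07', 'b'), ('0x031', 'i')]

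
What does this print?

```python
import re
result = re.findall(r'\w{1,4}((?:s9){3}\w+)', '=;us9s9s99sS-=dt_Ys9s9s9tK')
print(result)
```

['s9s9s99sS', 's9s9s9tK']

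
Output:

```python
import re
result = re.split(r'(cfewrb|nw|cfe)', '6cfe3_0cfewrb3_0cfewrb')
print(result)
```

['6', 'cfe', '3_0', 'cfewrb', '3_0', 'cfewrb', '']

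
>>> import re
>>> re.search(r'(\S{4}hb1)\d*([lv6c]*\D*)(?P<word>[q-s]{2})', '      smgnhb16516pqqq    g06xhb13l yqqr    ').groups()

('smgnhb1', 'pq', 'qq')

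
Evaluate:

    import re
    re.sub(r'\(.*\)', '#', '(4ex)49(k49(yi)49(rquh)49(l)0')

Matches: at [0:28] → '(4ex)49(k49(yi)49(rquh)49(l)'.
Each match is replaced by '#'.

'#0'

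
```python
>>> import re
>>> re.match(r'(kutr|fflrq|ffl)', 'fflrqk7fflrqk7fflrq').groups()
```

('fflrq',)

Alternation tries branches left to right and keeps the first one that lets the overall match succeed at that position.
With `match`, the pattern is implicitly anchored at the beginning.
The match spans [0:5] → 'fflrq'.
Captured: group 1 = 'fflrq'.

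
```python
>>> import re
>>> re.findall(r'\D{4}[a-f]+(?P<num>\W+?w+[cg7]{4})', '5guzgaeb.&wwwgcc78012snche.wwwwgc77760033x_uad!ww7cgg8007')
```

['.&wwwgcc7', '.wwwwgc77', '!ww7cgg']

One capturing group, so `findall` returns just the captured substring from each match — 3 in all.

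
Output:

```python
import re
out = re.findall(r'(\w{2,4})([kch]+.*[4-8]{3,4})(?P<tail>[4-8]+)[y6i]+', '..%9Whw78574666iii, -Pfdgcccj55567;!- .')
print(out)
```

[('9W', 'hw7857466', '6')]

Pattern: 2 to 4 of a word character (captured); then one or more of one of [kch], then zero or more of any character, then 3 to 4 of a character in [4-8] (captured); then one or more of a character in [4-8] (captured as 'tail'); then one or more of one of [y6i].
Walking the string: at [3:18] match '9Whw78574666iii', groups = ('9W', 'hw7857466', '6').
3 groups means the one result is a tuple of 3 captured strings — 1 here.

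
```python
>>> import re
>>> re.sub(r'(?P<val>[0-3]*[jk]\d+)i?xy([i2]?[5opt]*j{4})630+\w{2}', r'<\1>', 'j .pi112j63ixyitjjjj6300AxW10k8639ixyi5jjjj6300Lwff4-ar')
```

'j .pi<112j63>W<10k8639>ff4-ar'

The pattern matches zero or more of a character in [0-3], then one of [jk], then one or more of a digit (captured as 'val'); then optionally a literal 'i', then the literal 'xy'; then optionally one of [i2], then zero or more of one of [5opt], then exactly 4 of a literal 'j' (captured); then the literal '63', then one or more of a literal '0', then exactly 2 of a word character.
Matches: at [5:26] → '112j63ixyitjjjj6300Ax'; at [27:49] → '10k8639ixyi5jjjj6300Lw'.
The replacement refers to a captured group, so each match is rewritten using its own captured text.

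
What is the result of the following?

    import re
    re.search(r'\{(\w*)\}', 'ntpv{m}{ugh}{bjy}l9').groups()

The match spans [4:7] → '{m}'.
Captured: group 1 = 'm'.

('m',)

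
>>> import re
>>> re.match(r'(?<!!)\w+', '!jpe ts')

The negative lookahead/lookbehind blocks any match where the forbidden context is present.
`re.match` won't scan ahead — the pattern has to work from the very first character.
Here the pattern fails at index 0, so the call returns None.

None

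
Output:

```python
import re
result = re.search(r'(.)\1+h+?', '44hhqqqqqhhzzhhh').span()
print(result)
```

(0, 3)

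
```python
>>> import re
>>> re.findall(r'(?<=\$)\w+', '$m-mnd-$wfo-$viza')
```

['m', 'wfo', 'viza']

Because the assertion is zero-width, the text it checks is not consumed and won't appear in the result.
With no groups in the pattern, `findall` gives back each whole match — 3 here.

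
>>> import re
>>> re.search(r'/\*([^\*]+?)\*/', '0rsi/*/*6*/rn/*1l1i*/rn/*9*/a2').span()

(6, 11)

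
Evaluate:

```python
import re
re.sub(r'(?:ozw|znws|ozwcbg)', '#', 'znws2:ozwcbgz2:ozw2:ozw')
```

'#2:#cbgz2:#2:#'

Branches in `(...|...)` are attempted left-to-right; the first branch that allows the whole pattern to succeed is taken.
`sub` substitutes '#' at each match site.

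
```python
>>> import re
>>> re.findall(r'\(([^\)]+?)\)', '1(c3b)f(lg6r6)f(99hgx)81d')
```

['c3b', 'lg6r6', '99hgx']

Matches: at [1:6] match '(c3b)', group 1 = 'c3b'; at [7:14] match '(lg6r6)', group 1 = 'lg6r6'; at [15:22] match '(99hgx)', group 1 = '99hgx'.
Because there's exactly one group, `findall` drops the full match and keeps group 1 from each hit.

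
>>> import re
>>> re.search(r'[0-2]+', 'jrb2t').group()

This matches one or more of a character in [0-2].
The match spans [3:4] → '2'.

'2'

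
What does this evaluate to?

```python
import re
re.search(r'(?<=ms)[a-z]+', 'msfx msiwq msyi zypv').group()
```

'fx'

The `(?=…)`/`(?<=…)` assertion just peeks at neighbouring text; it doesn't advance the match position.
`search` walks the string left to right and returns the first match it finds.
The match spans [2:4] → 'fx'.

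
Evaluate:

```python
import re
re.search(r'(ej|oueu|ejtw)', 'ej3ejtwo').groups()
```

('ej',)

`re.search` scans for the first position where the pattern succeeds.
The match spans [0:2] → 'ej'.
Captured: group 1 = 'ej'.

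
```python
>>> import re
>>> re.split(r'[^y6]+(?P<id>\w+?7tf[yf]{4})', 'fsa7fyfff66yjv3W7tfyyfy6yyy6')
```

['', 'yfff66yjv3W7tfyyfy', '6yyy6']

This matches one or more of any character except [y6]; then one or more of a word character (lazy), then the literal '7tf', then exactly 4 of one of [yf] (captured as 'id').
Matches to split on: at [0:23] → 'fsa7fyfff66yjv3W7tfyyfy'.
`re.split` interleaves the captured-group text with the surrounding fragments.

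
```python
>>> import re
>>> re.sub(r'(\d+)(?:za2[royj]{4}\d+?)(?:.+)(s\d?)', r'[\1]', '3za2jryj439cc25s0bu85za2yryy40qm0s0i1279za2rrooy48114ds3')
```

'[3]'

The pattern matches one or more of a digit (captured); then the literal 'za2', then exactly 4 of one of [royj], then one or more of a digit (lazy) (non-capturing group); then one or more of any character (non-capturing group); then the literal 's', then optionally a digit (captured).
`\1` in the replacement pulls in group 1's text for each match.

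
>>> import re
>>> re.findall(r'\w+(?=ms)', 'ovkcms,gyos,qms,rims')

['ovkc', 'q', 'ri']

Lookahead/lookbehind check context without consuming it, so the matched span excludes the asserted characters.
Scanning left to right: at [0:4] → 'ovkc'; at [12:13] → 'q'; at [16:18] → 'ri'.
`findall` yields the raw match text (3 of them) because the pattern has no groups.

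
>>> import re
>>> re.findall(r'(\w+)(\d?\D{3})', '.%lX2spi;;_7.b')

With 2 capturing groups, `findall` returns a 2-tuple per match.

[('lX2spi', ';;_')]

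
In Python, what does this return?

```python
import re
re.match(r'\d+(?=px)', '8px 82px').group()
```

`re.match` won't scan ahead — the pattern has to work from the very first character.
The match spans [0:1] → '8'.

'8'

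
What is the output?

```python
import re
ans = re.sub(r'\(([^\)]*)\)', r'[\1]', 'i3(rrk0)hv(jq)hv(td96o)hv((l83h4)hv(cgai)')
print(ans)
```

`\1` in the replacement pulls in group 1's text for each match.

i3[rrk0]hv[jq]hv[td96o]hv[(l83h4]hv[cgai]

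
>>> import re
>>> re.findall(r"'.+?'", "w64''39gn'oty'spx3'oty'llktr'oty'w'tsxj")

With the lazy modifier that quantifier settles for the fewest repetitions that let the rest of the pattern succeed (the atoms after it are unaffected and can still be greedy).
Matches: at [3:10] → "''39gn'"; at [13:19] → "'spx3'"; at [22:29] → "'llktr'"; at [32:35] → "'w'".
With no groups in the pattern, `findall` gives back each whole match — 4 here.

["''39gn'", "'spx3'", "'llktr'", "'w'"]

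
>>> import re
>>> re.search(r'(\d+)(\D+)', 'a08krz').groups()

('08', 'krz')

The pattern matches one or more of a digit (captured); then one or more of a non-digit (captured).
`search` walks the string left to right and returns the first match it finds.
The match spans [1:6] → '08krz'.
Captured: group 1 = '08', group 2 = 'krz'.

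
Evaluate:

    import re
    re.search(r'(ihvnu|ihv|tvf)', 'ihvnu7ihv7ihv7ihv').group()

Alternation isn't longest-match — the leftmost alternative that fits at this position is chosen.
`re.search` tries every starting position until one works.
The match spans [0:5] → 'ihvnu'.
Captured: group 1 = 'ihvnu'.

'ihvnu'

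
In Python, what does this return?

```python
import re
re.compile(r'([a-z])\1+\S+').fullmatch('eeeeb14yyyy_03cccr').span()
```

(0, 18)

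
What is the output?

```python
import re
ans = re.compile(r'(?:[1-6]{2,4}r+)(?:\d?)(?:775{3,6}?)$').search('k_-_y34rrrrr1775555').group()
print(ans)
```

34rrrrr1775555

The pattern matches 2 to 4 of a character in [1-6], then one or more of the literal 'r' (non-capturing group); then optionally a digit (non-capturing group); then the literal '77', then 3 to 6 of the literal '5' (lazy) (non-capturing group); then anchored at the end.
Unlike `match`, `search` isn't anchored — it looks for the pattern anywhere in the string.
The match spans [5:19] → '34rrrrr1775555'.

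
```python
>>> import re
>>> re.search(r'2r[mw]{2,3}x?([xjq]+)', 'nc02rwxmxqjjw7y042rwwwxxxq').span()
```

(17, 26)

Pattern: the literal '2r', then 2 to 3 of one of [mw], then optionally the literal 'x'; then one or more of one of [xjq] (captured).
Unlike `match`, `search` isn't anchored — it looks for the pattern anywhere in the string.
The match spans [17:26] → '2rwwwxxxq'.
Captured: group 1 = 'xxq'.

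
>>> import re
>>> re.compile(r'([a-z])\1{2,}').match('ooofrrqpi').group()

'ooo'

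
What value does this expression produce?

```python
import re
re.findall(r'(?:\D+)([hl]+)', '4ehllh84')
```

['h']

`findall` collects group 1 from the one match (1 total).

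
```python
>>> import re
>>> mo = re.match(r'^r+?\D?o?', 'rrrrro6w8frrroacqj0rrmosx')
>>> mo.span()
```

(0, 2)

This matches anchored at the start of the string; then one or more of a literal 'r' (lazy); then optionally a non-digit, then optionally a literal 'o'.
A `+?`/`*?`/`{m,n}?` starts at its minimum and grows only as far as needed for what follows to match.
`re.match` only tries the pattern at the start of the string.
The match spans [0:2] → 'rr'.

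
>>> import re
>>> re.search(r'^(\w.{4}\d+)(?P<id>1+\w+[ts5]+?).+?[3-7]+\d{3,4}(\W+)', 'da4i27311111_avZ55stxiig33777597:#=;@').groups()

('da4i2731111', '1_avZ55st', ':#=;@')

The match spans [0:37] → 'da4i27311111_avZ55stxiig33777597:#=;@'.
Captured: group 1 = 'da4i2731111', group 2 = '1_avZ55st', group 3 = ':#=;@'.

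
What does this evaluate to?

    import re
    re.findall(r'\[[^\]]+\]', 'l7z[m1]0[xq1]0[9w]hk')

['[m1]', '[xq1]', '[9w]']

Scanning left to right: at [3:7] → '[m1]'; at [8:13] → '[xq1]'; at [14:18] → '[9w]'.
With no groups in the pattern, `findall` gives back each whole match — 3 here.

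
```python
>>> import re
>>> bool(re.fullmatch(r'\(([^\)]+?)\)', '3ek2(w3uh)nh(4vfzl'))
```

`fullmatch` succeeds only if the pattern covers the string from start to end.
Here there's no way to consume every character, so the call returns None, and `bool(None)` is False.

False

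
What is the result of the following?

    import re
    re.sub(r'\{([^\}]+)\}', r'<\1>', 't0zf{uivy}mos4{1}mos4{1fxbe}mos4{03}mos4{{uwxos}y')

't0zf<uivy>mos4<1>mos4<1fxbe>mos4<03>mos4<{uwxos>y'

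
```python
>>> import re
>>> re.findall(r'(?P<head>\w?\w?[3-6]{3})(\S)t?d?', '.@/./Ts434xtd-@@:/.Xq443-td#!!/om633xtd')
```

With 2 capturing groups, `findall` returns a 2-tuple per match.

[('Ts434', 'x'), ('Xq443', '-'), ('om633', 'x')]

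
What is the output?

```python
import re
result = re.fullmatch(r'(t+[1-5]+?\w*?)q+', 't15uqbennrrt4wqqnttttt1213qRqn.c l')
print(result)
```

None

For `fullmatch`, every character of the input must be accounted for by the pattern.
Here the string isn't matched end-to-end, so the call returns None.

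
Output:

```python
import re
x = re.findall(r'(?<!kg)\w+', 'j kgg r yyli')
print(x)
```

['j', 'kgg', 'r', 'yyli']

The negative lookahead/lookbehind blocks any match where the forbidden context is present.
Matches: at [0:1] → 'j'; at [2:5] → 'kgg'; at [6:7] → 'r'; at [8:12] → 'yyli'.
`findall` yields the raw match text (4 of them) because the pattern has no groups.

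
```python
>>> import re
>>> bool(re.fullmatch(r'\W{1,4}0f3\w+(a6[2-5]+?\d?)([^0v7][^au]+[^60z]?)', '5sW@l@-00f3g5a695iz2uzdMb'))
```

The pattern matches 1 to 4 of a non-word character; then the literal '0f3', then one or more of a word character; then the literal 'a6', then one or more of a character in [2-5] (lazy), then optionally a digit (captured); then any character except [0v7], then one or more of any character except [au], then optionally any character except [60z] (captured).
`re.fullmatch` is like wrapping the pattern in `^…$` (in single-line mode).
Here the pattern can't cover the whole string, so the call returns None, and `bool(None)` is False.

False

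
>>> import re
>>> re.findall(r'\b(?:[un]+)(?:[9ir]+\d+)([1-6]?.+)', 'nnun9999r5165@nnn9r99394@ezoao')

['@nnn9r99394@ezoao']

The pattern matches a word boundary (`\b`, zero-width); then one or more of one of [un] (non-capturing group); then one or more of one of [9ir], then one or more of a digit (non-capturing group); then optionally a character in [1-6], then one or more of any character (captured).
Because there's exactly one group, `findall` drops the full match and keeps group 1 from the one hit.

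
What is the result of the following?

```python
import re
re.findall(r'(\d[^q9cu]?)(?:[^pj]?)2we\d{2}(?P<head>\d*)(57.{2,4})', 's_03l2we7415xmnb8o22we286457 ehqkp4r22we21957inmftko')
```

[('8o', '64', '57 ehq'), ('4r', '9', '57inmf')]

Multiple groups make `findall` return tuples — one 3-tuple for each match.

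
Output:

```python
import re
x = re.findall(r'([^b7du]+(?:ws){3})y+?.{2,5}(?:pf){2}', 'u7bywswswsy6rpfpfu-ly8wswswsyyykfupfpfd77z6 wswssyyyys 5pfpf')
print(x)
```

The pattern matches one or more of any character except [b7du], then the literal 'ws' repeated 3 times (captured); then one or more of a literal 'y' (lazy); then 2 to 5 of any character, then the literal 'pf' repeated 2 times.
One capturing group, so `findall` returns just the captured substring from each match — 2 in all.

['ywswsws', '-ly8wswsws']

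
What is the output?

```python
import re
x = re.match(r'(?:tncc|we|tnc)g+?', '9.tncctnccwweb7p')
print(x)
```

`re.match` won't scan ahead — the pattern has to work from the very first character.
Here the string doesn't start with a match, so the call returns None.

None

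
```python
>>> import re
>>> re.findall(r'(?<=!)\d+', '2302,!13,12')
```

['13']

The `(?=…)`/`(?<=…)` assertion just peeks at neighbouring text; it doesn't advance the match position.
`findall` yields the raw match text (1 of them) because the pattern has no groups.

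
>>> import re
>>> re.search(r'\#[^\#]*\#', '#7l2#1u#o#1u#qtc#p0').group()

'#7l2#'

The match spans [0:5] → '#7l2#'.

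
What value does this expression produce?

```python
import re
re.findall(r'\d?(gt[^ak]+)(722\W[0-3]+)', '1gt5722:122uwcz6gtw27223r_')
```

Pattern: optionally a digit; then the literal 'gt', then one or more of any character except [ak] (captured); then the literal '722', then a non-word character, then one or more of a character in [0-3] (captured).
Scanning left to right: at [0:11] match '1gt5722:122', groups = ('gt5', '722:122').
With 2 capturing groups, `findall` returns a 2-tuple per match.

[('gt5', '722:122')]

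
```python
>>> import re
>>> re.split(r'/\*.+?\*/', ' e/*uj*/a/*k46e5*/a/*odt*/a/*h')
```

[' e', 'a', 'a', 'a/*h']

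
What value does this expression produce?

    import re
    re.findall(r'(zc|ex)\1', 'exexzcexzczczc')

['ex', 'zc']

`\1` has to match the exact text group 1 already captured.
Matches: at [0:4] match 'exex', group 1 = 'ex'; at [8:12] match 'zczc', group 1 = 'zc'.
With a single group, `findall` returns only what that group captured — 2 items.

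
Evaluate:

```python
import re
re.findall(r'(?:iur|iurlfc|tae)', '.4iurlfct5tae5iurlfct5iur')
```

['iur', 'tae', 'iur', 'iur']

Alternation tries branches left to right and keeps the first one that lets the overall match succeed at that position.
Matches: at [2:5] → 'iur'; at [10:13] → 'tae'; at [14:17] → 'iur'; at [22:25] → 'iur'.
No capturing groups, so `findall` returns the 4 full match strings.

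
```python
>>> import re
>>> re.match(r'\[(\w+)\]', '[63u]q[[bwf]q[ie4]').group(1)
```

The match spans [0:5] → '[63u]'.
Captured: group 1 = '63u'.

'63u'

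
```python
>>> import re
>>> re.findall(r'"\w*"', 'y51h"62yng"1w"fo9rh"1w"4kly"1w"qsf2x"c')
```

Scanning left to right: at [4:11] → '"62yng"'; at [13:20] → '"fo9rh"'; at [22:28] → '"4kly"'; at [30:37] → '"qsf2x"'.
With no groups in the pattern, `findall` gives back each whole match — 4 here.

['"62yng"', '"fo9rh"', '"4kly"', '"qsf2x"']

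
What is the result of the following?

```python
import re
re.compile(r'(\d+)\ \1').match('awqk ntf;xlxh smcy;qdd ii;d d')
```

None

After group 1 captures some text, `\1` only succeeds where that same text appears again.
`re.match` only tries the pattern at the start of the string.
Here the string doesn't start with a match, so the call returns None.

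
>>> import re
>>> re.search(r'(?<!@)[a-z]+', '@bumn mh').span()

(2, 5)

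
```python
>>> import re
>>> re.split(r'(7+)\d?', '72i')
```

With a capturing group present, the delimiter's captured portion is kept in the result list.

['', '7', 'i']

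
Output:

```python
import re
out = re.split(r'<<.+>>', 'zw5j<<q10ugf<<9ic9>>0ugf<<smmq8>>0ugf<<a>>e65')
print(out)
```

Splitting on the pattern gives 2 pieces.

['zw5j', 'e65']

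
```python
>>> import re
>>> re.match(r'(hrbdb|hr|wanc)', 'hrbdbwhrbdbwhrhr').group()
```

'hrbdb'

Alternation tries branches left to right and keeps the first one that lets the overall match succeed at that position.
With `match`, the pattern is implicitly anchored at the beginning.
The match spans [0:5] → 'hrbdb'.
Captured: group 1 = 'hrbdb'.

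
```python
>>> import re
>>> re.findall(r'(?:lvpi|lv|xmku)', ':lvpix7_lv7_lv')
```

The regex engine tests alternatives in the order written; an earlier branch that matches wins even if a later one would match more.
No capturing groups, so `findall` returns the 3 full match strings.

['lvpi', 'lv', 'lv']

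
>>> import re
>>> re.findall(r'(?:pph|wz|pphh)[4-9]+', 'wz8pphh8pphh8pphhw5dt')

No capturing groups, so `findall` returns the 3 full match strings.

['wz8', 'pphh8', 'pphh8']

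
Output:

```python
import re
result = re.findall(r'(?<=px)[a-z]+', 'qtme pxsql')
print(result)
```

['sql']

The `(?=…)`/`(?<=…)` assertion just peeks at neighbouring text; it doesn't advance the match position.
Since nothing is captured, `findall` lists the 1 matched substring directly.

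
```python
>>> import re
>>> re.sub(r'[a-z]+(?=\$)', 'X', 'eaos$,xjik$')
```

'X$,X$'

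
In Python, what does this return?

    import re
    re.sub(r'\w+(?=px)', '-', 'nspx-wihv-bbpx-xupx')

'-px-wihv--px--px'

Because the assertion is zero-width, the text it checks is not consumed and won't appear in the result.
Matches: at [0:2] → 'ns'; at [10:12] → 'bb'; at [15:17] → 'xu'.
`sub` substitutes '-' at each match site.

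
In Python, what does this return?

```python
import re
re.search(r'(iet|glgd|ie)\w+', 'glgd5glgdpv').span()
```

(0, 11)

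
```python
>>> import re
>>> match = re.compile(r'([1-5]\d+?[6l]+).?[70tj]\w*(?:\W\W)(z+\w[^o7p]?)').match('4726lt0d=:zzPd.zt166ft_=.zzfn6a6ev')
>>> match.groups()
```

The match spans [0:14] → '4726lt0d=:zzPd'.
Captured: group 1 = '4726l', group 2 = 'zzPd'.

('4726l', 'zzPd')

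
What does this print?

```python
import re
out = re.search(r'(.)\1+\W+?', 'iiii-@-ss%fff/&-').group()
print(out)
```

iiii-

`\1` has to match the exact text group 1 already captured.
The match spans [0:5] → 'iiii-'.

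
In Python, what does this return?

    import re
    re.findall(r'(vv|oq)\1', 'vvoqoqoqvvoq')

['oq']

After group 1 captures some text, `\1` only succeeds where that same text appears again.
`findall` collects group 1 from the one match (1 total).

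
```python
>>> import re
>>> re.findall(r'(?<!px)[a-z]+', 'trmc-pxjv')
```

['trmc', 'pxjv']

The negative lookahead/lookbehind blocks any match where the forbidden context is present.
Scanning left to right: at [0:4] → 'trmc'; at [5:9] → 'pxjv'.
Since nothing is captured, `findall` lists the 2 matched substrings directly.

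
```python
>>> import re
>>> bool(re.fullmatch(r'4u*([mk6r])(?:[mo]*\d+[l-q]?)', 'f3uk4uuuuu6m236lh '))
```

For `fullmatch`, every character of the input must be accounted for by the pattern.
Here the pattern can't cover the whole string, so the call returns None, and `bool(None)` is False.

False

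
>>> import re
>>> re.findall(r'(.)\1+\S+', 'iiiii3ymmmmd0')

['i']

A backreference is literal: `\1` must see the identical characters the first group matched.
Walking the string: at [0:13] match 'iiiii3ymmmmd0', group 1 = 'i'.
With a single group, `findall` returns only what that group captured — 1 item.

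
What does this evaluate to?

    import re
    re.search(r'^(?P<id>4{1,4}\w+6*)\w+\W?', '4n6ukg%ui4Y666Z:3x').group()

The match spans [0:7] → '4n6ukg%'.

'4n6ukg%'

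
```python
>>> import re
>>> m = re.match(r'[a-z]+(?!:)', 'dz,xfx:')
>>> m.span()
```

`(?!…)`/`(?<!…)` only lets a position through if the neighbouring text does NOT match; no characters are consumed.
`re.match` won't scan ahead — the pattern has to work from the very first character.
The match spans [0:2] → 'dz'.

(0, 2)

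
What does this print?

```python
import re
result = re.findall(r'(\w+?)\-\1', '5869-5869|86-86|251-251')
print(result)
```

`\1` is not a pattern — it's the concrete string captured by group 1, re-applied verbatim.
Scanning left to right: at [0:9] match '5869-5869', group 1 = '5869'; at [10:15] match '86-86', group 1 = '86'; at [16:23] match '251-251', group 1 = '251'.
With a single group, `findall` returns only what that group captured — 3 items.

['5869', '86', '251']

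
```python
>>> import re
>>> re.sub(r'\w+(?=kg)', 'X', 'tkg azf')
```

'Xkg azf'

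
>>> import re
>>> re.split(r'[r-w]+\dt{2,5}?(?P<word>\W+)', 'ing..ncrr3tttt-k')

`re.split` interleaves the captured-group text with the surrounding fragments.

['ing..nc', '-', 'k']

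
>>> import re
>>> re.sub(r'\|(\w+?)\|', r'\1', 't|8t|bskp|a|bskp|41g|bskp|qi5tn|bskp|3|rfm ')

Matches: at [1:5] → '|8t|'; at [9:12] → '|a|'; at [16:21] → '|41g|'; at [25:32] → '|qi5tn|'; at [36:39] → '|3|'.
The replacement refers to a captured group, so each match is rewritten using its own captured text.

't8tbskpabskp41gbskpqi5tnbskp3rfm '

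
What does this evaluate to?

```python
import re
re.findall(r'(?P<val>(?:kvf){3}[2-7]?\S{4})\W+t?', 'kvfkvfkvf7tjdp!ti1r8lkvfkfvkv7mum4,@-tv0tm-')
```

['kvfkvfkvf7tjdp']

This matches the literal 'kvf' repeated 3 times, then optionally a character in [2-7], then exactly 4 of a non-whitespace character (captured as 'val'); then one or more of a non-word character, then optionally the literal 't'.
Scanning left to right: at [0:16] match 'kvfkvfkvf7tjdp!t', group 1 = 'kvfkvfkvf7tjdp'.
With a single group, `findall` returns only what that group captured — 1 item.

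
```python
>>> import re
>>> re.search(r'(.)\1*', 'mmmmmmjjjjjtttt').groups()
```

The match spans [0:6] → 'mmmmmm'.
Captured: group 1 = 'm'.

('m',)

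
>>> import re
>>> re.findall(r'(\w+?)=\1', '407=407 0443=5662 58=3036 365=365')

The backreference `\1` re-matches whatever the first group consumed, character for character.
Matches: at [0:7] match '407=407', group 1 = '407'; at [26:33] match '365=365', group 1 = '365'.
Because there's exactly one group, `findall` drops the full match and keeps group 1 from each hit.

['407', '365']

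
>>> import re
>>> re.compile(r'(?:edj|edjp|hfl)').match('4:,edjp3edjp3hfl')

None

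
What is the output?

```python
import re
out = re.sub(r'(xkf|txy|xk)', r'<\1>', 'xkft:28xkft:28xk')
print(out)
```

<xkf>t:28<xkf>t:28<xk>

The regex engine tests alternatives in the order written; an earlier branch that matches wins even if a later one would match more.
Matches: at [0:3] → 'xkf'; at [7:10] → 'xkf'; at [14:16] → 'xk'.
`\1` in the replacement pulls in group 1's text for each match.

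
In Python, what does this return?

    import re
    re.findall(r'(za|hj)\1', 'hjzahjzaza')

A backreference is literal: `\1` must see the identical characters the first group matched.
One capturing group, so `findall` returns just the captured substring from the one match — 1 in all.

['za']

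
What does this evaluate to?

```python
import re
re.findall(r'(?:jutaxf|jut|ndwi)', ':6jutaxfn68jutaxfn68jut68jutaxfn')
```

['jutaxf', 'jutaxf', 'jut', 'jutaxf']

Branches in `(...|...)` are attempted left-to-right; the first branch that allows the whole pattern to succeed is taken.
Scanning left to right: at [2:8] → 'jutaxf'; at [11:17] → 'jutaxf'; at [20:23] → 'jut'; at [25:31] → 'jutaxf'.
Since nothing is captured, `findall` lists the 4 matched substrings directly.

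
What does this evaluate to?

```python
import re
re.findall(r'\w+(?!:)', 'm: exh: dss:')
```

['ex', 'ds']

The negative lookaround is zero-width — it rules out positions where the adjacent text would match, without consuming anything.
Matches: at [3:5] → 'ex'; at [8:10] → 'ds'.
With no groups in the pattern, `findall` gives back each whole match — 2 here.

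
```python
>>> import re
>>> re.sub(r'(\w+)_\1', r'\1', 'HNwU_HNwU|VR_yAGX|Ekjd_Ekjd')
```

'HNwU|VR_yAGX|Ekjd'

`\1` has to match the exact text group 1 already captured.
Each match is replaced using the text its own group 1 captured.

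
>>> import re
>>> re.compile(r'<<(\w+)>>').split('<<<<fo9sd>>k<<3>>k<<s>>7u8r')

['<<', 'fo9sd', 'k', '3', 'k', 's', '7u8r']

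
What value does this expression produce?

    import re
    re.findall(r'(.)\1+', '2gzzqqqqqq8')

`\1` is not a pattern — it's the concrete string captured by group 1, re-applied verbatim.
Scanning left to right: at [2:4] match 'zz', group 1 = 'z'; at [4:10] match 'qqqqqq', group 1 = 'q'.
With a single group, `findall` returns only what that group captured — 2 items.

['z', 'q']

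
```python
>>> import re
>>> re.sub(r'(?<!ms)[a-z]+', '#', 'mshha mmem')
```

'# #'

`(?!…)`/`(?<!…)` only lets a position through if the neighbouring text does NOT match; no characters are consumed.
Matches: at [0:5] → 'mshha'; at [6:10] → 'mmem'.
Every occurrence is swapped for '#'.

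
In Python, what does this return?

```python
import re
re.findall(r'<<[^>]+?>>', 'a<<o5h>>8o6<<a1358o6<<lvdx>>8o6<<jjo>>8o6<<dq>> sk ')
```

['<<o5h>>', '<<a1358o6<<lvdx>>', '<<jjo>>', '<<dq>>']

Matches: at [1:8] → '<<o5h>>'; at [11:28] → '<<a1358o6<<lvdx>>'; at [31:38] → '<<jjo>>'; at [41:47] → '<<dq>>'.
Since nothing is captured, `findall` lists the 4 matched substrings directly.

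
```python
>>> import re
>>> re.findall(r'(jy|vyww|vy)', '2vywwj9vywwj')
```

Alternation isn't longest-match — the leftmost alternative that fits at this position is chosen.
One capturing group, so `findall` returns just the captured substring from each match — 2 in all.

['vyww', 'vyww']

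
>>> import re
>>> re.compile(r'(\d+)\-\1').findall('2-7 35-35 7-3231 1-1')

`\1` is not a pattern — it's the concrete string captured by group 1, re-applied verbatim.
Scanning left to right: at [4:9] match '35-35', group 1 = '35'; at [17:20] match '1-1', group 1 = '1'.
Because there's exactly one group, `findall` drops the full match and keeps group 1 from each hit.

['35', '1']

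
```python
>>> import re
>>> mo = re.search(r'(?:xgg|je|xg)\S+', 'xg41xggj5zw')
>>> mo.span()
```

(0, 11)

The match spans [0:11] → 'xg41xggj5zw'.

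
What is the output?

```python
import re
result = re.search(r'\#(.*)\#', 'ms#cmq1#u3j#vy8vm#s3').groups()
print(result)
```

('cmq1#u3j#vy8vm',)

Unlike `match`, `search` isn't anchored — it looks for the pattern anywhere in the string.
The match spans [2:18] → '#cmq1#u3j#vy8vm#'.
Captured: group 1 = 'cmq1#u3j#vy8vm'.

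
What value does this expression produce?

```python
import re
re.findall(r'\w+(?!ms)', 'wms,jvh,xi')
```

['wms', 'jvh', 'xi']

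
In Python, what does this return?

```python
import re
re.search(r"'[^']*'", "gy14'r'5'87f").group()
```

"'r'"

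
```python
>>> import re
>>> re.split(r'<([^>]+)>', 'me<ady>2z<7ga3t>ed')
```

['me', 'ady', '2z', '7ga3t', 'ed']

Matches to split on: at [2:7] → '<ady>'; at [9:16] → '<7ga3t>'.
The group in the pattern means `split` returns the separators' captures alongside the pieces.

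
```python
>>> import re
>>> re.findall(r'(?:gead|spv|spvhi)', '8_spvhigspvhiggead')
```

Alternation isn't longest-match — the leftmost alternative that fits at this position is chosen.
Matches: at [2:5] → 'spv'; at [8:11] → 'spv'; at [14:18] → 'gead'.
`findall` yields the raw match text (3 of them) because the pattern has no groups.

['spv', 'spv', 'gead']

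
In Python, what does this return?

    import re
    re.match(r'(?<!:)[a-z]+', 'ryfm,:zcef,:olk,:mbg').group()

'ryfm'

The negative lookahead/lookbehind blocks any match where the forbidden context is present.
`re.match` only tries the pattern at the start of the string.
The match spans [0:4] → 'ryfm'.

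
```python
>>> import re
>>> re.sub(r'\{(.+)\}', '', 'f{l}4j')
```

'f4j'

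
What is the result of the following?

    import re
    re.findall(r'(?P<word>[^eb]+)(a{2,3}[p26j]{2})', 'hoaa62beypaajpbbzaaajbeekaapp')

The pattern matches one or more of any character except [eb] (captured as 'word'); then 2 to 3 of a literal 'a', then exactly 2 of one of [p26j] (captured).
Walking the string: at [0:6] match 'hoaa62', groups = ('ho', 'aa62'); at [8:14] match 'ypaajp', groups = ('yp', 'aajp'); at [24:29] match 'kaapp', groups = ('k', 'aapp').
2 groups means each result is a tuple of 2 captured strings — 3 here.

[('ho', 'aa62'), ('yp', 'aajp'), ('k', 'aapp')]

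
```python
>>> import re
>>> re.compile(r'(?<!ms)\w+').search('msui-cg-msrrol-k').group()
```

'msui'

Because the assertion is negative and zero-width, positions next to the forbidden text are skipped.
The match spans [0:4] → 'msui'.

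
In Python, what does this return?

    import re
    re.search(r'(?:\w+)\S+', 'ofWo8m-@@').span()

The pattern matches one or more of a word character (non-capturing group); then one or more of a non-whitespace character.
`re.search` tries every starting position until one works.
The match spans [0:9] → 'ofWo8m-@@'.

(0, 9)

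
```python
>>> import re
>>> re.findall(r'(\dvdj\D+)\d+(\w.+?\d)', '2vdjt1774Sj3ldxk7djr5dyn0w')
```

[('2vdjt', 'Sj3')]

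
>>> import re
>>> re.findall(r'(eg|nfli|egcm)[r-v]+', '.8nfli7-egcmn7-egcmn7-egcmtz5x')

['egcm']

Walking the string: at [22:27] match 'egcmt', group 1 = 'egcm'.
One capturing group, so `findall` returns just the captured substring from the one match — 1 in all.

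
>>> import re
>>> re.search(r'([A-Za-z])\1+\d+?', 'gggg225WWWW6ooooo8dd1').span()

(0, 5)

After group 1 captures some text, `\1` only succeeds where that same text appears again.
Unlike `match`, `search` isn't anchored — it looks for the pattern anywhere in the string.
The match spans [0:5] → 'gggg2'.
Captured: group 1 = 'g'.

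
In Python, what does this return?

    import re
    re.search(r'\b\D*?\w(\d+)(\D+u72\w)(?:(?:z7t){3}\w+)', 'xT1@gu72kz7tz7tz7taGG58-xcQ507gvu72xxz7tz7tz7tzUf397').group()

'xT1@gu72kz7tz7tz7taGG58'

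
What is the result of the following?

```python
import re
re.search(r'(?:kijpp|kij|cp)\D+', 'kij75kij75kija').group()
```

'kija'

`re.search` scans for the first position where the pattern succeeds.
The match spans [10:14] → 'kija'.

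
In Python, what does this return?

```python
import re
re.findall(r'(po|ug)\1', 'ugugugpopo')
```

`\1` has to match the exact text group 1 already captured.
Because there's exactly one group, `findall` drops the full match and keeps group 1 from each hit.

['ug', 'po']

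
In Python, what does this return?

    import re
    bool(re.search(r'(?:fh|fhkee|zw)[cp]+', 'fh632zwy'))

False

`re.search` scans for the first position where the pattern succeeds.
Here the pattern never matches, so the call returns None, and `bool(None)` is False.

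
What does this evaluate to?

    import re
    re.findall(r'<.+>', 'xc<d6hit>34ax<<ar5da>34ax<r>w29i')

Scanning left to right: at [2:28] → '<d6hit>34ax<<ar5da>34ax<r>'.
`findall` yields the raw match text (1 of them) because the pattern has no groups.

['<d6hit>34ax<<ar5da>34ax<r>']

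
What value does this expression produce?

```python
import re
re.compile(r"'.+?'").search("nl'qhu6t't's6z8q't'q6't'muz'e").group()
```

"'qhu6t'"

Because the quantifier is non-greedy, it stops expanding at the earliest point where the rest of the pattern can succeed.
The match spans [2:9] → "'qhu6t'".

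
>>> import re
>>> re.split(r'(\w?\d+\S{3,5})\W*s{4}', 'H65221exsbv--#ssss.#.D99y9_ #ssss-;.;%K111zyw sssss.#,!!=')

Pattern: optionally a word character, then one or more of a digit, then 3 to 5 of a non-whitespace character (captured); then zero or more of a non-word character, then exactly 4 of the literal 's'.
Matches to split on: at [0:18] → 'H65221exsbv--#ssss'; at [21:33] → 'D99y9_ #ssss'; at [38:50] → 'K111zyw ssss'.
`re.split` interleaves the captured-group text with the surrounding fragments.

['', 'H65221exsbv', '.#.', 'D99y9_', '-;.;%', 'K111zyw', 's.#,!!=']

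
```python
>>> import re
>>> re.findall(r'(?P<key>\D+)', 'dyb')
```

Pattern: one or more of a non-digit (captured as 'key').
Walking the string: at [0:3] match 'dyb', group 1 = 'dyb'.
`findall` collects group 1 from the one match (1 total).

['dyb']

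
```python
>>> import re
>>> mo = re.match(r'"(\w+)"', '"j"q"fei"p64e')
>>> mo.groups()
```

`match` is anchored at position 0; if the pattern doesn't fit there, it returns None.
The match spans [0:3] → '"j"'.
Captured: group 1 = 'j'.

('j',)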